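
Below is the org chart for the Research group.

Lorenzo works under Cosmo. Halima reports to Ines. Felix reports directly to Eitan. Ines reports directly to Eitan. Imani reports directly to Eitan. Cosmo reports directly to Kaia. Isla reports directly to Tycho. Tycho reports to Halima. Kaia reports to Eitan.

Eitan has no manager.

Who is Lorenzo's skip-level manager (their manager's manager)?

Lorenzo reports to Cosmo, and Cosmo reports to Kaia. So Lorenzo's skip-level manager is Kaia.

Kaia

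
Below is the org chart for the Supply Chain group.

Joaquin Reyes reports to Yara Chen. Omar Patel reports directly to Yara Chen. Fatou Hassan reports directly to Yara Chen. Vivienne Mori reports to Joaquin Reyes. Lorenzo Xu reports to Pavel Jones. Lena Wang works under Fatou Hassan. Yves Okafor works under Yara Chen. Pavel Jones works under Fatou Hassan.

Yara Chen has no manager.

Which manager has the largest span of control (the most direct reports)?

Yara Chen

Direct-report counts: Yara Chen has 4; Joaquin Reyes has 1; Fatou Hassan has 2; Pavel Jones has 1. The largest is 4, held by Yara Chen.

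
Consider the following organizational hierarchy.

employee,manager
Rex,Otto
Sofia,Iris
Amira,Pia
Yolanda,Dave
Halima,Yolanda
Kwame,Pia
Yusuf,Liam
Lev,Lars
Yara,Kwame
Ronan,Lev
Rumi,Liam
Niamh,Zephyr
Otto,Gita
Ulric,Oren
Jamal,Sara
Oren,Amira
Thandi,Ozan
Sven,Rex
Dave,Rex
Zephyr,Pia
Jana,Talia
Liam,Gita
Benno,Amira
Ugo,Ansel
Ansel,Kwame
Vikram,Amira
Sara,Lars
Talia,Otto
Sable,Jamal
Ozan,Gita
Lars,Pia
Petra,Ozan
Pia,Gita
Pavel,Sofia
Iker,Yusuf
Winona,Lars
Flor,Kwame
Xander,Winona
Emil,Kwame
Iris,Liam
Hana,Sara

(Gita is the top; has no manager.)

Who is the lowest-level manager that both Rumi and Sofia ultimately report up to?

Rumi's chain of managers is Liam, Gita. Sofia's chain of managers is Iris, Liam, Gita. The first manager that appears in both chains is Liam.

Liam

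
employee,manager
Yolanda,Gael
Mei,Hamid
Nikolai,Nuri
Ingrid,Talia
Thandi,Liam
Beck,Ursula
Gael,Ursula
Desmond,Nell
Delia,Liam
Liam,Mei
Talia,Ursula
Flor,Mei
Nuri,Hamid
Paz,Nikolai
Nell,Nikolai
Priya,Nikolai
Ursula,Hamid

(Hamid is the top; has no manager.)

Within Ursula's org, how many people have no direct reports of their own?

The people in Ursula's organization with no one reporting to them are Yolanda, Beck, Ingrid. That is 3.

3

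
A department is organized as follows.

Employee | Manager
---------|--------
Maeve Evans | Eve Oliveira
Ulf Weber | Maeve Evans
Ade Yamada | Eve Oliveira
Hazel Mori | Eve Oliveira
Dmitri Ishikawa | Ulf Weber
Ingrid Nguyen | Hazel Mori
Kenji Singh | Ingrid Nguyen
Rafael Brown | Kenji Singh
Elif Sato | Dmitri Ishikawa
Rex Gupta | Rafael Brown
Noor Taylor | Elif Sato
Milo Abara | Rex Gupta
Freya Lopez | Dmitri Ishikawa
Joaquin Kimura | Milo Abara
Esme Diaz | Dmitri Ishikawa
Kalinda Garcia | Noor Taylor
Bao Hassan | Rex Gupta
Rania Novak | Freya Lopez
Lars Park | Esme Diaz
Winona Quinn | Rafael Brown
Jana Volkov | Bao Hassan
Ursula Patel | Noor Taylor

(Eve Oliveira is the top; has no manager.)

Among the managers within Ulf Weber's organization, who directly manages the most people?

Dmitri Ishikawa

Direct-report counts within Ulf Weber's organization: Ulf Weber has 1; Dmitri Ishikawa has 3; Esme Diaz has 1; Freya Lopez has 1; Elif Sato has 1; Noor Taylor has 2. The largest is 3, held by Dmitri Ishikawa.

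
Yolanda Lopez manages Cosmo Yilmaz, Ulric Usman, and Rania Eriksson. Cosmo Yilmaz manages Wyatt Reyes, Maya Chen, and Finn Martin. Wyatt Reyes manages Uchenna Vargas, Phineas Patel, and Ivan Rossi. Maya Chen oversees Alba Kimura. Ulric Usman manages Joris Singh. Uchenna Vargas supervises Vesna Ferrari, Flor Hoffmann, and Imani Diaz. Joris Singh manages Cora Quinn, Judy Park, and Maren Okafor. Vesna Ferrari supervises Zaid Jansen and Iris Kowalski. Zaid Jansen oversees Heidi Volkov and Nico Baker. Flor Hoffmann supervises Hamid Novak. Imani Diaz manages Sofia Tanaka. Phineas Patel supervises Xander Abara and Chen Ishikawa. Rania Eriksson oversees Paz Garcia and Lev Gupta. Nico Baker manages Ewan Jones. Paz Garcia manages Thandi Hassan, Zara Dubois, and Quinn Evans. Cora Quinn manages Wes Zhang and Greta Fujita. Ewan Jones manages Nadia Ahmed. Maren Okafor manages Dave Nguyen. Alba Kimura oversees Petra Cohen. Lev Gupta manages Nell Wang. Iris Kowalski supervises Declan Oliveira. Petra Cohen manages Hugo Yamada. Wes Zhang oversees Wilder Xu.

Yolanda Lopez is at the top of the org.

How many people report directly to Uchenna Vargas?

3

Uchenna Vargas directly manages Vesna Ferrari, Flor Hoffmann, Imani Diaz. That is 3 direct reports.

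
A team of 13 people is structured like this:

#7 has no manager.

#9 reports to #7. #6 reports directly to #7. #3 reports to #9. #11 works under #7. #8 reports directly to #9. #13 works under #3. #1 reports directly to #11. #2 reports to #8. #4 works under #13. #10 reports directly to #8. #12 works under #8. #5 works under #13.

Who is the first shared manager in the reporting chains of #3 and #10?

#9

#3's chain of managers is #9, #7. #10's chain of managers is #8, #9, #7. The first manager that appears in both chains is #9.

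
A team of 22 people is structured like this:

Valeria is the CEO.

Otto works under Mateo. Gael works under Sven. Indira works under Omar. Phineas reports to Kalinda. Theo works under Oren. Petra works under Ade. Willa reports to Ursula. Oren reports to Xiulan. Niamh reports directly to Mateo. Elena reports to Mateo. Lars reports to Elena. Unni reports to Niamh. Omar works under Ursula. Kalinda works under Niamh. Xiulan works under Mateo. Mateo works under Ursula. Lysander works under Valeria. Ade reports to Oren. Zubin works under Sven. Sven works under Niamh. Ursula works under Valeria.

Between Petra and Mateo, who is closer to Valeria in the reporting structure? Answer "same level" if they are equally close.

Petra is 6 levels below Valeria; Mateo is 2. Mateo is higher.

Mateo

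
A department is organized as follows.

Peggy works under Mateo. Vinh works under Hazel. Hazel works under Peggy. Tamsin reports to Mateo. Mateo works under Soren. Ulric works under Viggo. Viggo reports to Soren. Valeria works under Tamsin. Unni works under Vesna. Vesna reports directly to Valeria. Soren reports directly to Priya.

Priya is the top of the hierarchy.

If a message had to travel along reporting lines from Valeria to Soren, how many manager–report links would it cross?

Valeria is in Soren's organization: the chain from Valeria up to Soren is Valeria → Tamsin → Mateo → Soren, which is 3 links.

3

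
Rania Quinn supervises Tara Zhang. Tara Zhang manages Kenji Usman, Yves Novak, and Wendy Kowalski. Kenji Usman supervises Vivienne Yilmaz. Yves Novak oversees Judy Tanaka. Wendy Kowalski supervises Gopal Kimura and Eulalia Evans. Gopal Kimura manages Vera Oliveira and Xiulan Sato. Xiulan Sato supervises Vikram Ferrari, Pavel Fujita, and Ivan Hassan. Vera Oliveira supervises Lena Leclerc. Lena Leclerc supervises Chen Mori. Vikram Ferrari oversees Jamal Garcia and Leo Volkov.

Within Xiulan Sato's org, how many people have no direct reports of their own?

4

The people in Xiulan Sato's organization with no one reporting to them are Ivan Hassan, Pavel Fujita, Leo Volkov, Jamal Garcia. That is 4.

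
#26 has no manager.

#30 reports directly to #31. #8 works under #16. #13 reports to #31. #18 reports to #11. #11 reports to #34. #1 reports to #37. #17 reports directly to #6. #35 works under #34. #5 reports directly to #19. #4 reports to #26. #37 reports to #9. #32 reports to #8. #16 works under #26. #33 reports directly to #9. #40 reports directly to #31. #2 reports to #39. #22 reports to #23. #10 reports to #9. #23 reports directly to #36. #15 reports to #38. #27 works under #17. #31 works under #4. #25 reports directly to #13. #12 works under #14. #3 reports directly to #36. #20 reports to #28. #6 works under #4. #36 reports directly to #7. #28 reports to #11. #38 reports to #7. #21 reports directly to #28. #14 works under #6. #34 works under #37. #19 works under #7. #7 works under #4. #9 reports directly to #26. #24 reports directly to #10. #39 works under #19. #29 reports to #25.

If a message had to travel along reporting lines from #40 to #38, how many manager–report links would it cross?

#40 is 2 levels below #4, and #38 is 2 levels below #4 (their lowest common manager). The shortest path runs up from #40 to #4 and back down to #38: 2 + 2 = 4 links.

4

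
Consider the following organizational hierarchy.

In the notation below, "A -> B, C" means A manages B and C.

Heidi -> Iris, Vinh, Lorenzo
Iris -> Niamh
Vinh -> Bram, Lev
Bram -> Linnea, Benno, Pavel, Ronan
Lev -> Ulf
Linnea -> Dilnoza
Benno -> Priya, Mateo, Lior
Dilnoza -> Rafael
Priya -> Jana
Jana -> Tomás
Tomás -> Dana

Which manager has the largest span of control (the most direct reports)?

Direct-report counts: Heidi has 3; Vinh has 2; Lev has 1; Bram has 4; Benno has 3; Priya has 1; Jana has 1; Tomás has 1; Linnea has 1; Dilnoza has 1; Iris has 1. The largest is 4, held by Bram.

Bram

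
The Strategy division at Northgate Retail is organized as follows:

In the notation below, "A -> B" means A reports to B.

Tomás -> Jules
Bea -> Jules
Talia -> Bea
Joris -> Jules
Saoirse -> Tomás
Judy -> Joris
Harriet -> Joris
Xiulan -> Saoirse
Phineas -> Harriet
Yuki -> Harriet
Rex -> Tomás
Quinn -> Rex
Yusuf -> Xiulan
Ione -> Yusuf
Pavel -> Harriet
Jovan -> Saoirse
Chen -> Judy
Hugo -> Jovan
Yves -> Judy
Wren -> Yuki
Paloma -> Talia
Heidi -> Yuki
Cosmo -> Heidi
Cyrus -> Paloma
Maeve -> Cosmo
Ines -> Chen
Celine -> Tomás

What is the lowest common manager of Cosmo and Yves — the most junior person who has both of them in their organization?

Cosmo's chain of managers is Heidi, Yuki, Harriet, Joris, Jules. Yves's chain of managers is Judy, Joris, Jules. The first manager that appears in both chains is Joris.

Joris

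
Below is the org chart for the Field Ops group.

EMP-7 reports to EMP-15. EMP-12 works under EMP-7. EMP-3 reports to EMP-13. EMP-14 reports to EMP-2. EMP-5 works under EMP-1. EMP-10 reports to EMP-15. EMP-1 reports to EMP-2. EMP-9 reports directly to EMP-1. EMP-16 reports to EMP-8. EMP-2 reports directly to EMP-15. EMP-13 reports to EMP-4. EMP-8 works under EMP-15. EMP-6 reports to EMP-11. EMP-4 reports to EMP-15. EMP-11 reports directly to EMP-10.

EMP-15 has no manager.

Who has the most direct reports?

Direct-report counts: EMP-15 has 5; EMP-10 has 1; EMP-11 has 1; EMP-4 has 1; EMP-13 has 1; EMP-8 has 1; EMP-7 has 1; EMP-2 has 2; EMP-1 has 2. The largest is 5, held by EMP-15.

EMP-15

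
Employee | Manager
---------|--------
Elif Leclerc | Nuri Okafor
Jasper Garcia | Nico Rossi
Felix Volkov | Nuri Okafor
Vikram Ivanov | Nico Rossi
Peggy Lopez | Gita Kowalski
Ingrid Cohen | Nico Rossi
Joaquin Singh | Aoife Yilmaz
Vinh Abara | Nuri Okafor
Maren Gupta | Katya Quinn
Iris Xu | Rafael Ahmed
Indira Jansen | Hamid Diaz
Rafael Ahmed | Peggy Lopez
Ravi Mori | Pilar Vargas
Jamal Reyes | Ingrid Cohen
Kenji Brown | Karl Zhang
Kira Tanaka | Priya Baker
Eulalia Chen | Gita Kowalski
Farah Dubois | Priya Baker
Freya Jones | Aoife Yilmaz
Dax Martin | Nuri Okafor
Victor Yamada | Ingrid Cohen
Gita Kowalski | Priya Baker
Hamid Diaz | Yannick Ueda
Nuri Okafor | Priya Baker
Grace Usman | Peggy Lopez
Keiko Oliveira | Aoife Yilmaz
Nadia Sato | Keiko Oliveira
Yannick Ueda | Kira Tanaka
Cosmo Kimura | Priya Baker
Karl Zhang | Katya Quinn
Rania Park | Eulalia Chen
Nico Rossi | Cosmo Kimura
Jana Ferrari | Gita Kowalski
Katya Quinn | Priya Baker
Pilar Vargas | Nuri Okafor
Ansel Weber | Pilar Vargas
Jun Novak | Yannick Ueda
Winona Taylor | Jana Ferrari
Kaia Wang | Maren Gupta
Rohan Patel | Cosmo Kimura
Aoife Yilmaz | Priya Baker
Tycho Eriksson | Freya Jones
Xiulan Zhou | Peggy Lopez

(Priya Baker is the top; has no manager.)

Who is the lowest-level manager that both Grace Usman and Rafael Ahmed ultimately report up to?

Peggy Lopez

Grace Usman's chain of managers is Peggy Lopez, Gita Kowalski, Priya Baker. Rafael Ahmed's chain of managers is Peggy Lopez, Gita Kowalski, Priya Baker. The first manager that appears in both chains is Peggy Lopez.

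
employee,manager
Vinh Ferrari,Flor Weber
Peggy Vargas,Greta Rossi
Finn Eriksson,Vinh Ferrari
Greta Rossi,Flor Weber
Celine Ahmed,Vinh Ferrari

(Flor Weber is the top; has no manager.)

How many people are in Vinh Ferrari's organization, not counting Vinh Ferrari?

Vinh Ferrari directly manages Celine Ahmed, Finn Eriksson. Celine Ahmed has no reports. Finn Eriksson has no reports. So Vinh Ferrari's organization is 2 direct reports plus everyone under them: 1 + 1 = 2.

2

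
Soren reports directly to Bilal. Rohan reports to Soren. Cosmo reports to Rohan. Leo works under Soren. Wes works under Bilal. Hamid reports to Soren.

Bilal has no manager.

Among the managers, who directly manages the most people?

Soren

Direct-report counts: Bilal has 2; Soren has 3; Rohan has 1. The largest is 3, held by Soren.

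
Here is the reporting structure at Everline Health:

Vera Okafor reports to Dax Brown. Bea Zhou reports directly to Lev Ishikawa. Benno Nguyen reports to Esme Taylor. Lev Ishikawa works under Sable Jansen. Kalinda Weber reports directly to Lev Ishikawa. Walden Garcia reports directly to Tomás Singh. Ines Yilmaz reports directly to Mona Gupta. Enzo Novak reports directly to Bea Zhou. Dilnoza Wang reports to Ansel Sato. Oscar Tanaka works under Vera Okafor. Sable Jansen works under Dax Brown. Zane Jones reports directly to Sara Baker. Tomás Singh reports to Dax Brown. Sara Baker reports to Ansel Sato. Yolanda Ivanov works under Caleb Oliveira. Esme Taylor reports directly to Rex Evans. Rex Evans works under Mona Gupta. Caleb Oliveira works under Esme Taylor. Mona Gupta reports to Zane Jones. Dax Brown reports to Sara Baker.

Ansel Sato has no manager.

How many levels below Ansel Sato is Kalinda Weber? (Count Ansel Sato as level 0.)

5

Chain from Kalinda Weber up to Ansel Sato: Kalinda Weber → Lev Ishikawa → Sable Jansen → Dax Brown → Sara Baker → Ansel Sato. That is 5 steps up, so Kalinda Weber is 5 levels below Ansel Sato.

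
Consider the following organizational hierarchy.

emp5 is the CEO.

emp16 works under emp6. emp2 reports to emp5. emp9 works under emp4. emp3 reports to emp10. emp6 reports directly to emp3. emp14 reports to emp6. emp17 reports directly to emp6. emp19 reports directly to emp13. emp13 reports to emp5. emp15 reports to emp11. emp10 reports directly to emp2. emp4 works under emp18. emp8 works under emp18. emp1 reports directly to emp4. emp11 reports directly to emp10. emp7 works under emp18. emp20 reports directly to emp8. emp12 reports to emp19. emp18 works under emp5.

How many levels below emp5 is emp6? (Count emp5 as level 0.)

4

Chain from emp6 up to emp5: emp6 → emp3 → emp10 → emp2 → emp5. That is 4 steps up, so emp6 is 4 levels below emp5.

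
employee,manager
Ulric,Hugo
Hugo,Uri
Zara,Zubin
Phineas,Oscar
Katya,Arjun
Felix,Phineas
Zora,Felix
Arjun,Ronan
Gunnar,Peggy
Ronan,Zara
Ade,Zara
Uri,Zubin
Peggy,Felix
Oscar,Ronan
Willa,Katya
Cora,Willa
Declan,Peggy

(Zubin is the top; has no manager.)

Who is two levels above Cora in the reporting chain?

Cora reports to Willa, and Willa reports to Katya. So Cora's skip-level manager is Katya.

Katya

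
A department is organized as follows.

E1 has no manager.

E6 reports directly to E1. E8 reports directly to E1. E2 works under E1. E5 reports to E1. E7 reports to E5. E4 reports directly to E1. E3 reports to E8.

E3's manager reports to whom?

E1

E3 reports to E8, and E8 reports to E1. So E3's skip-level manager is E1.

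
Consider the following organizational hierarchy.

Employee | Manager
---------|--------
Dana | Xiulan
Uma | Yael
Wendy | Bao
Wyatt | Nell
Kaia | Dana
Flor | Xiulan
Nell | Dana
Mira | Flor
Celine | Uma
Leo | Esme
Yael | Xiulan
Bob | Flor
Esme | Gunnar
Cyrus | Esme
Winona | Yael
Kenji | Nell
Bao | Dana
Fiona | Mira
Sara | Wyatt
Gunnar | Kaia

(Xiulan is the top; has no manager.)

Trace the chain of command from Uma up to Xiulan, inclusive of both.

Uma -> Yael -> Xiulan

Uma reports to Yael. Yael reports to Xiulan. Xiulan is at the top.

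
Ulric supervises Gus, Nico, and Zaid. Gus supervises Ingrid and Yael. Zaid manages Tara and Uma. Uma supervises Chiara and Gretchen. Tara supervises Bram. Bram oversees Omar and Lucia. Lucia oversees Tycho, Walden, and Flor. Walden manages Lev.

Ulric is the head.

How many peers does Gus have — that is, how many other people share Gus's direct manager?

Gus reports to Ulric. Ulric's other direct reports are Nico, Zaid — 2 peers.

2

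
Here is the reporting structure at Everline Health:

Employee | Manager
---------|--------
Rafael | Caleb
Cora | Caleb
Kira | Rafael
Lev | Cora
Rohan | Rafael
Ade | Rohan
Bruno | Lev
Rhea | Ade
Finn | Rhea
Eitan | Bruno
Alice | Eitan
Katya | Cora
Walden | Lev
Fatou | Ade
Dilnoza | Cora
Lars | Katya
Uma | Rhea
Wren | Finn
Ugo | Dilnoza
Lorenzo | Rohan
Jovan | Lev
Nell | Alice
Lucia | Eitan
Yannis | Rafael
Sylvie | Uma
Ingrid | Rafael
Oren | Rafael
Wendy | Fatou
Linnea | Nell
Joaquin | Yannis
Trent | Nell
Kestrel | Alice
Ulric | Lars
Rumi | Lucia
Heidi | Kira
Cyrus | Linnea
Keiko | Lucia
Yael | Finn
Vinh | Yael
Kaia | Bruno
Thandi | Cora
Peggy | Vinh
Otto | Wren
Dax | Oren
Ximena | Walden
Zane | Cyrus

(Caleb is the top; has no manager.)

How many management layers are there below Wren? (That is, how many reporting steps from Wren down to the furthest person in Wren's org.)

The longest chain under Wren runs Wren → Otto, which is 1 level below Wren.

1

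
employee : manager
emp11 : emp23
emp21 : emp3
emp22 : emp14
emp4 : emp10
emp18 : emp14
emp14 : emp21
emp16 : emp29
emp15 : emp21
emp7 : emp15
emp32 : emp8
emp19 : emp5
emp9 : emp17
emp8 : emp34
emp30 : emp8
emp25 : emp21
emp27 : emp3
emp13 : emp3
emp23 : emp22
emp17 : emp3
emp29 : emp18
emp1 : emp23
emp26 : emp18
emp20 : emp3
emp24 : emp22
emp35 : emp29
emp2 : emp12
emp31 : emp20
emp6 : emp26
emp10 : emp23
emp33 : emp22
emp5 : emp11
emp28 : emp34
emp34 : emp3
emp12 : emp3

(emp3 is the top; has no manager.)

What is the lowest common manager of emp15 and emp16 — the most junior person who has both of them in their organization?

emp21

emp15's chain of managers is emp21, emp3. emp16's chain of managers is emp29, emp18, emp14, emp21, emp3. The first manager that appears in both chains is emp21.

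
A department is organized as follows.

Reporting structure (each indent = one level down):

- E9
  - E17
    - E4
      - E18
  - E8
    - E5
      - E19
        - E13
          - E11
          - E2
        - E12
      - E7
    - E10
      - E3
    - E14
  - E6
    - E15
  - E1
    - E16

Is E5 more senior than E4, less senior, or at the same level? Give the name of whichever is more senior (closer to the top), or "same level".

same level

Both E5 and E4 are 2 levels below E9.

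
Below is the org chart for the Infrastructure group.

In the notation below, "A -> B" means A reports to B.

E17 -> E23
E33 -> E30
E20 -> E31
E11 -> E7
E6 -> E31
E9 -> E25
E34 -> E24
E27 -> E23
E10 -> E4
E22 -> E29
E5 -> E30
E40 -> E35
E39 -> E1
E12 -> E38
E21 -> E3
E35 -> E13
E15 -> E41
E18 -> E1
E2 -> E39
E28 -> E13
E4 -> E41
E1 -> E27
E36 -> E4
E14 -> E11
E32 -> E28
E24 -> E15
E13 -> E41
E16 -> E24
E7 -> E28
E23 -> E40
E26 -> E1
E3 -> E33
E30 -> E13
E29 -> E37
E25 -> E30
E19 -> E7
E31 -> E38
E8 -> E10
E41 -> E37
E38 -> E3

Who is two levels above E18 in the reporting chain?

E18 reports to E1, and E1 reports to E27. So E18's skip-level manager is E27.

E27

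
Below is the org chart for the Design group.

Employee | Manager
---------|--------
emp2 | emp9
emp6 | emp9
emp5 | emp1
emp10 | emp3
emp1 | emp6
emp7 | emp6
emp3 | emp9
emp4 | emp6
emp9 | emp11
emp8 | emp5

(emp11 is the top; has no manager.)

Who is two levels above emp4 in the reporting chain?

emp4 reports to emp6, and emp6 reports to emp9. So emp4's skip-level manager is emp9.

emp9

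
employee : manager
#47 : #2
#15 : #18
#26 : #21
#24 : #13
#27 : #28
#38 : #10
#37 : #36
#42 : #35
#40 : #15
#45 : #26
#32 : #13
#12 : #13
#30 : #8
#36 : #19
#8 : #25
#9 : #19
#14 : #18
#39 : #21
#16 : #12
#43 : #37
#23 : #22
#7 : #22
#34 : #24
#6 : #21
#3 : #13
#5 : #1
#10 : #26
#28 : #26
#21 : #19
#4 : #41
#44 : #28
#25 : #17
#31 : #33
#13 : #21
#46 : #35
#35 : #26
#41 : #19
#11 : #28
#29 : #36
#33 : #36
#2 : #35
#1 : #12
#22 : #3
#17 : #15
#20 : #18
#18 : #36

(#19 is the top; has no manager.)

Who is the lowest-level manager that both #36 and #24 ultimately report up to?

#19

#36's chain of managers is #19. #24's chain of managers is #13, #21, #19. The first manager that appears in both chains is #19.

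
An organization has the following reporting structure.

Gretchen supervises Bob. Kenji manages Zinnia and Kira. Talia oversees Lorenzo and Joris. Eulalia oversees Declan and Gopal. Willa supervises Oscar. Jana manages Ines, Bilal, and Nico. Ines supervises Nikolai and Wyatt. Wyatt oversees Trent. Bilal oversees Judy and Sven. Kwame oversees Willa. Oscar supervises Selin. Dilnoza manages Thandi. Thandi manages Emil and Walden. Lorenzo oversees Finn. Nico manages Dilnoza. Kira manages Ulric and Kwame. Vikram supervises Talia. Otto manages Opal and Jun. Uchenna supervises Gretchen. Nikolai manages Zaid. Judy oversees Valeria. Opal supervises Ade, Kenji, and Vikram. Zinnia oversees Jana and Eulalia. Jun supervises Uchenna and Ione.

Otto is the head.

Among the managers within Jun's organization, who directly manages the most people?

Jun

Direct-report counts within Jun's organization: Jun has 2; Uchenna has 1; Gretchen has 1. The largest is 2, held by Jun.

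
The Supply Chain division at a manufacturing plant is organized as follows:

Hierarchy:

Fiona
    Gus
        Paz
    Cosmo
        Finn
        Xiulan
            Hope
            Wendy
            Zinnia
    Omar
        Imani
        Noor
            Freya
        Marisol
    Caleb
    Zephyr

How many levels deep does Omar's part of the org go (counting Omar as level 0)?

The longest chain under Omar runs Omar → Noor → Freya, which is 2 levels below Omar.

2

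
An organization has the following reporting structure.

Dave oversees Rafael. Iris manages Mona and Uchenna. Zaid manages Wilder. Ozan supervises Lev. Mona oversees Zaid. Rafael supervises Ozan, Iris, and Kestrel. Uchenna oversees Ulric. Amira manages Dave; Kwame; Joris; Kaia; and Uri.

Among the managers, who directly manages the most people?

Amira

Direct-report counts: Amira has 5; Dave has 1; Rafael has 3; Ozan has 1; Iris has 2; Uchenna has 1; Mona has 1; Zaid has 1. The largest is 5, held by Amira.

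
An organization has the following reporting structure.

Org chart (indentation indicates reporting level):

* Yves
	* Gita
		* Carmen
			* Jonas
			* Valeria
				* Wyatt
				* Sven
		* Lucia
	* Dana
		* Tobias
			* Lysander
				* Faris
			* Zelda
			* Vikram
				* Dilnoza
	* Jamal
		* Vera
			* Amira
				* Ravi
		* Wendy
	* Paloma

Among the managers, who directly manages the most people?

Yves

Direct-report counts: Yves has 4; Jamal has 2; Vera has 1; Amira has 1; Dana has 1; Tobias has 3; Vikram has 1; Lysander has 1; Gita has 2; Carmen has 2; Valeria has 2. The largest is 4, held by Yves.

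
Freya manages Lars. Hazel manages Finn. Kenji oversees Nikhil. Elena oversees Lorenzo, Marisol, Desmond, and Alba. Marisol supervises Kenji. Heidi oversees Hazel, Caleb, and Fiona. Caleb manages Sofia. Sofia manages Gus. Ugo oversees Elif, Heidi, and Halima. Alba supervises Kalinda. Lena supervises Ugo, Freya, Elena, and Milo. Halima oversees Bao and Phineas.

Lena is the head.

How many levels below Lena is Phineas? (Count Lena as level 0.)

Chain from Phineas up to Lena: Phineas → Halima → Ugo → Lena. That is 3 steps up, so Phineas is 3 levels below Lena.

3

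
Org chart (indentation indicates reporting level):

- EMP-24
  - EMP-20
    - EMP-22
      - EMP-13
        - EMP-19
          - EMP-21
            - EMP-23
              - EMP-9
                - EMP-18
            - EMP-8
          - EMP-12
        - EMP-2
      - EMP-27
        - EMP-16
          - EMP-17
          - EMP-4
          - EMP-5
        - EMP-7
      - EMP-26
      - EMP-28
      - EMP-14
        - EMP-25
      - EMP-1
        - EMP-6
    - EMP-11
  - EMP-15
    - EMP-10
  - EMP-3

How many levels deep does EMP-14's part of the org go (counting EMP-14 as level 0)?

The longest chain under EMP-14 runs EMP-14 → EMP-25, which is 1 level below EMP-14.

1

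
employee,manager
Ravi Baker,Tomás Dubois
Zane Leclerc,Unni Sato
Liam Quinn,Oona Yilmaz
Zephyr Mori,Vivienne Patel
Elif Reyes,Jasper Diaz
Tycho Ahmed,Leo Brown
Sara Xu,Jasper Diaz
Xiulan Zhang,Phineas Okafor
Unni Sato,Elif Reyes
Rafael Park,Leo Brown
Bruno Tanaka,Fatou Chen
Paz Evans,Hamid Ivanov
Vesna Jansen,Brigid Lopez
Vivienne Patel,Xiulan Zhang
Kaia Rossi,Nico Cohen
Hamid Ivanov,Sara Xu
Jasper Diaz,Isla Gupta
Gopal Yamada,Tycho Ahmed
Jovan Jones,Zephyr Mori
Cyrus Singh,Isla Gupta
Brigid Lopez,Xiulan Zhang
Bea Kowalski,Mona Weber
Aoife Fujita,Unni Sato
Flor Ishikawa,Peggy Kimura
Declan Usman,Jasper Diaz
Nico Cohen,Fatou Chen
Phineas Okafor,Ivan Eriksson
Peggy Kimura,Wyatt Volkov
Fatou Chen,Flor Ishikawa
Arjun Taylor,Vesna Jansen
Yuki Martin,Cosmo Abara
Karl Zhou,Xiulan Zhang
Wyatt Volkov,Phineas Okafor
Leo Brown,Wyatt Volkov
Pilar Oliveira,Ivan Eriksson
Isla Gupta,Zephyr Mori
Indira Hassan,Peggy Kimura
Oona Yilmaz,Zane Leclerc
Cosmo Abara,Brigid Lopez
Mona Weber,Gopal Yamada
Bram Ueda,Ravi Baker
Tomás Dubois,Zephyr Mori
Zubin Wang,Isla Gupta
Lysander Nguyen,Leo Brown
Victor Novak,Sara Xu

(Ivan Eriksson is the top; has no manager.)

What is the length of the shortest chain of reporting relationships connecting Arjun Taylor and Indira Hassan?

7

Arjun Taylor is 4 levels below Phineas Okafor, and Indira Hassan is 3 levels below Phineas Okafor (their lowest common manager). The shortest path runs up from Arjun Taylor to Phineas Okafor and back down to Indira Hassan: 4 + 3 = 7 links.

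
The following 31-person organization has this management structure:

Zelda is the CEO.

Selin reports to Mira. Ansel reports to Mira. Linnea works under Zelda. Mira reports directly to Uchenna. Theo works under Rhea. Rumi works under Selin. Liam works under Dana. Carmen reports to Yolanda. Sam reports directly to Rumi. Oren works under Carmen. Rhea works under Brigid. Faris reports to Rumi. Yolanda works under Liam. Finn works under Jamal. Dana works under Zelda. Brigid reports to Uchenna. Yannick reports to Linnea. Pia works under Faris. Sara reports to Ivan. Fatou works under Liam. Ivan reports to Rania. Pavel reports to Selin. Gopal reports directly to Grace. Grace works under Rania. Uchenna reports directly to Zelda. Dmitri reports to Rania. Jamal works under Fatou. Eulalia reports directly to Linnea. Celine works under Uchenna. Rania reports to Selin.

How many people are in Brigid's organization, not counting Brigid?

Brigid directly manages Rhea. Under Rhea: Theo (1). That's 2 in total.

2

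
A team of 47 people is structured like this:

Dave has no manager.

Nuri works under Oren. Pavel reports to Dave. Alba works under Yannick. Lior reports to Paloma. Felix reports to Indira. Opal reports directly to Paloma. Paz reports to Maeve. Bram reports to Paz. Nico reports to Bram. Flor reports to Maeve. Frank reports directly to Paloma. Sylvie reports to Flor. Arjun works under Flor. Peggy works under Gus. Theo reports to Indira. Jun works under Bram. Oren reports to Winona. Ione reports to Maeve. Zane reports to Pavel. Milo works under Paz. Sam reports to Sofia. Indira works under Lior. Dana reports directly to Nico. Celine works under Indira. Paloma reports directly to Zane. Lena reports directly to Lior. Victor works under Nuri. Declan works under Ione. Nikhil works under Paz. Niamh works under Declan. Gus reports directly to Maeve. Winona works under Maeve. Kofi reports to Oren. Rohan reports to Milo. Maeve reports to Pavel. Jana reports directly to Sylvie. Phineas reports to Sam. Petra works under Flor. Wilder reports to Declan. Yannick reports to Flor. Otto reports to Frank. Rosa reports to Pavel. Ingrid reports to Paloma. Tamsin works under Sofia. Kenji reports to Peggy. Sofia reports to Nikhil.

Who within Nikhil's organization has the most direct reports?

Sofia

Direct-report counts within Nikhil's organization: Nikhil has 1; Sofia has 2; Sam has 1. The largest is 2, held by Sofia.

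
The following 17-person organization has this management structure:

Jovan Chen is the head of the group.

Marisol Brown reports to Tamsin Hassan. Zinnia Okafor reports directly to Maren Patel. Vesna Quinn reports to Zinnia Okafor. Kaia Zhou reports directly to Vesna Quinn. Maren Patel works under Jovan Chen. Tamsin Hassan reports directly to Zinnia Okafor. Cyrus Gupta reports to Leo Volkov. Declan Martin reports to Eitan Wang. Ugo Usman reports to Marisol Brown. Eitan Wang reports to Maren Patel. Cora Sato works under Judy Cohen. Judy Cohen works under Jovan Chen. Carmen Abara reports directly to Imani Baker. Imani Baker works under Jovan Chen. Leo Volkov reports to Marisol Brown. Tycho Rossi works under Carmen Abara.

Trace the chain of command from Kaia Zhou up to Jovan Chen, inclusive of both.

Kaia Zhou reports to Vesna Quinn. Vesna Quinn reports to Zinnia Okafor. Zinnia Okafor reports to Maren Patel. Maren Patel reports to Jovan Chen. Jovan Chen is at the top.

Kaia Zhou -> Vesna Quinn -> Zinnia Okafor -> Maren Patel -> Jovan Chen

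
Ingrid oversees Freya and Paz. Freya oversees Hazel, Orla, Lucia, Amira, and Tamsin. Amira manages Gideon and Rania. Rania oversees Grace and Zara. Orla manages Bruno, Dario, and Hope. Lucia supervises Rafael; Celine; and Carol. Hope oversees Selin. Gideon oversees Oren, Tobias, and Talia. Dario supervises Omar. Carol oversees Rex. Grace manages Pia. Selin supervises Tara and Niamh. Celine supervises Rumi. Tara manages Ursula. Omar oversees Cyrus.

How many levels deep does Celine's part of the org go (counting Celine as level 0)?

The longest chain under Celine runs Celine → Rumi, which is 1 level below Celine.

1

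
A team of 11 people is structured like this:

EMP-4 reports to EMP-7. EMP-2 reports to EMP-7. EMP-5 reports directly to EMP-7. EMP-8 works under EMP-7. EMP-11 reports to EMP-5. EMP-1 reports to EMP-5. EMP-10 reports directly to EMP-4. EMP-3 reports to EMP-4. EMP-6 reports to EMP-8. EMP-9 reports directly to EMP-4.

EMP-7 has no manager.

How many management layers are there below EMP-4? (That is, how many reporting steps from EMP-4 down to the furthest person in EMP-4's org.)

The longest chain under EMP-4 runs EMP-4 → EMP-9, which is 1 level below EMP-4.

1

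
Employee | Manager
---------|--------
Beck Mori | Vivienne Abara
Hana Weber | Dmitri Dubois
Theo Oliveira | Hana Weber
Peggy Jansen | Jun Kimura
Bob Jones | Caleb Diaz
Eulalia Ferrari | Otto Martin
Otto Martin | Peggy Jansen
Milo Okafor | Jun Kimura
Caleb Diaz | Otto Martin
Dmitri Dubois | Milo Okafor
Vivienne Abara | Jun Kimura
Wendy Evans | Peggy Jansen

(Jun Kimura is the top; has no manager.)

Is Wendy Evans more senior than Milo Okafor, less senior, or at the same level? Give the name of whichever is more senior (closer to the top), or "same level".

Milo Okafor

Wendy Evans is 2 levels below Jun Kimura; Milo Okafor is 1. Milo Okafor is higher.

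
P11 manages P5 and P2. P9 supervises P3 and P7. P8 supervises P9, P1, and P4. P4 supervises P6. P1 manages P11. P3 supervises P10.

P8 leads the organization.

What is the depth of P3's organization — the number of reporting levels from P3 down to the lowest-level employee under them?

The longest chain under P3 runs P3 → P10, which is 1 level below P3.

1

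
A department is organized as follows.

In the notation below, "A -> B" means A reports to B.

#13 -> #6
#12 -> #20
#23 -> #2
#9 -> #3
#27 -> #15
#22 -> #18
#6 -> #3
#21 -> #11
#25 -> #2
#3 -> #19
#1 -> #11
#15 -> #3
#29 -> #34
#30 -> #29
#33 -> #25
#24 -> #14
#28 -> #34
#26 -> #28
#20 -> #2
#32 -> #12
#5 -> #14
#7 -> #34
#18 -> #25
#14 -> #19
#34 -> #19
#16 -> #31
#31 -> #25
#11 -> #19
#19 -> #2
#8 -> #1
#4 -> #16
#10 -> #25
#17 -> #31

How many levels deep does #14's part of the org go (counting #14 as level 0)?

The longest chain under #14 runs #14 → #5, which is 1 level below #14.

1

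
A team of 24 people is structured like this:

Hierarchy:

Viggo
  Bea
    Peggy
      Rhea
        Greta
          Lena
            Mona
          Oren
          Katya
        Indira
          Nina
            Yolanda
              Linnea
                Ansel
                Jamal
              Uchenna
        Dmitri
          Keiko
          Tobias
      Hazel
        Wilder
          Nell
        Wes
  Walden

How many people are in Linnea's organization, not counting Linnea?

2

Linnea directly manages Ansel, Jamal. Ansel has no reports. Jamal has no reports. So Linnea's organization is 2 direct reports plus everyone under them: 1 + 1 = 2.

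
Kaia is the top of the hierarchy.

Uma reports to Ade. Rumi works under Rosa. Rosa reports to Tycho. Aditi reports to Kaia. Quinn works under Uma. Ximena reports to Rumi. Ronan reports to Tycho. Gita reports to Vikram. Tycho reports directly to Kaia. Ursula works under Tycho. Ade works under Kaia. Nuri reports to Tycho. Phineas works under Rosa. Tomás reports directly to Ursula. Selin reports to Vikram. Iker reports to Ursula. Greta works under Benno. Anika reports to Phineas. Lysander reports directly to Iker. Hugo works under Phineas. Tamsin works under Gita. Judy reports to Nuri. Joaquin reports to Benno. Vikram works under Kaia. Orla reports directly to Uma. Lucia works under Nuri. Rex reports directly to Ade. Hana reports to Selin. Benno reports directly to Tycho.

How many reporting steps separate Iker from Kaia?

Chain from Iker up to Kaia: Iker → Ursula → Tycho → Kaia. That is 3 steps up, so Iker is 3 levels below Kaia.

3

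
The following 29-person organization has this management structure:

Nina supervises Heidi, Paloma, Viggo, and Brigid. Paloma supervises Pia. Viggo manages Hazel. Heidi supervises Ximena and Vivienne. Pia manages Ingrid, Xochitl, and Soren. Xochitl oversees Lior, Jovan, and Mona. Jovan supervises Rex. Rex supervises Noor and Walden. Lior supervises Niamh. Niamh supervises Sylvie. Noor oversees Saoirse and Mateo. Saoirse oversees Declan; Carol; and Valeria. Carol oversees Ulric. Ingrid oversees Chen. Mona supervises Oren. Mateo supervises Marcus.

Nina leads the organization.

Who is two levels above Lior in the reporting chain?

Lior reports to Xochitl, and Xochitl reports to Pia. So Lior's skip-level manager is Pia.

Pia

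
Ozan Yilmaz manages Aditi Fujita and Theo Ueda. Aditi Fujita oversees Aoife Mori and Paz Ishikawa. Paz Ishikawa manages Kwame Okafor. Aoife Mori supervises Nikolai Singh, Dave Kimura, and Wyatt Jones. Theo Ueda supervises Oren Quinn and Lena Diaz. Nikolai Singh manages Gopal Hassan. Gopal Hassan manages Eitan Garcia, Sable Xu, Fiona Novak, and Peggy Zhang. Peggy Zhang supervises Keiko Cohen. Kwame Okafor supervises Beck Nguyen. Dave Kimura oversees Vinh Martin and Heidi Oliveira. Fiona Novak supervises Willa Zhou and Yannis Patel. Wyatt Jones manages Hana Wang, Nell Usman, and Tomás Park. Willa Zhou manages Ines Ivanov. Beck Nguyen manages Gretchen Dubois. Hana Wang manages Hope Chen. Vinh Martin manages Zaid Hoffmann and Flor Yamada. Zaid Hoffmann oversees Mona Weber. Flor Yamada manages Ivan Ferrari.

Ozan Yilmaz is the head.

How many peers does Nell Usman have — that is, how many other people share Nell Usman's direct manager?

Nell Usman reports to Wyatt Jones. Wyatt Jones's other direct reports are Hana Wang, Tomás Park — 2 peers.

2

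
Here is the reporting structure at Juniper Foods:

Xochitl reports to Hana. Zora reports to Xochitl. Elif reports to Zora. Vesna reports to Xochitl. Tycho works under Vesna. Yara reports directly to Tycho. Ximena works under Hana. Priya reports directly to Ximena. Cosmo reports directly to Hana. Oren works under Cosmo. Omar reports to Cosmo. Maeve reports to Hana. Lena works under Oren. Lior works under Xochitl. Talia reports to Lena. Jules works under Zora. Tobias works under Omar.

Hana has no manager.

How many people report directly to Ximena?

1

Ximena directly manages Priya. That is 1 direct report.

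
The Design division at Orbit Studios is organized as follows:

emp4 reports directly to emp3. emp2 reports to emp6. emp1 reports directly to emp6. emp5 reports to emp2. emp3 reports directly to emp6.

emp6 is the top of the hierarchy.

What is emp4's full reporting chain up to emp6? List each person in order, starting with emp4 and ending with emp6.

emp4 -> emp3 -> emp6

emp4 reports to emp3. emp3 reports to emp6. emp6 is at the top.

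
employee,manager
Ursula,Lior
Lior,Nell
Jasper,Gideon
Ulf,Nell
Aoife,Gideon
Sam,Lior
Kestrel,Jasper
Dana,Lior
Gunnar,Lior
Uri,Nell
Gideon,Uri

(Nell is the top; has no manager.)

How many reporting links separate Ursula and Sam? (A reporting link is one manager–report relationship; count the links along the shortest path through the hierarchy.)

2

Ursula is 1 level below Lior, and Sam is 1 level below Lior (their lowest common manager). The shortest path runs up from Ursula to Lior and back down to Sam: 1 + 1 = 2 links.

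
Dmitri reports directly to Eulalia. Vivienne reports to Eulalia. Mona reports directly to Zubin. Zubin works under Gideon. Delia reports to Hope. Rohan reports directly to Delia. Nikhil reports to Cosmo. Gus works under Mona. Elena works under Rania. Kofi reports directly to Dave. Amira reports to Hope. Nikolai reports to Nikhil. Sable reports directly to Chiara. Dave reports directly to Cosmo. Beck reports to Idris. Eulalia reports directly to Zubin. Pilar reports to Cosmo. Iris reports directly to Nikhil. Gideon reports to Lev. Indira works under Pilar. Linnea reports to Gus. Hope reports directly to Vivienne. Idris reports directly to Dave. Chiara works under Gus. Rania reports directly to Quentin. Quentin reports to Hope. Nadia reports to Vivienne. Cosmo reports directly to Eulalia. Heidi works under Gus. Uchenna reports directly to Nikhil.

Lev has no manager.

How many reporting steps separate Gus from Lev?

4

Chain from Gus up to Lev: Gus → Mona → Zubin → Gideon → Lev. That is 4 steps up, so Gus is 4 levels below Lev.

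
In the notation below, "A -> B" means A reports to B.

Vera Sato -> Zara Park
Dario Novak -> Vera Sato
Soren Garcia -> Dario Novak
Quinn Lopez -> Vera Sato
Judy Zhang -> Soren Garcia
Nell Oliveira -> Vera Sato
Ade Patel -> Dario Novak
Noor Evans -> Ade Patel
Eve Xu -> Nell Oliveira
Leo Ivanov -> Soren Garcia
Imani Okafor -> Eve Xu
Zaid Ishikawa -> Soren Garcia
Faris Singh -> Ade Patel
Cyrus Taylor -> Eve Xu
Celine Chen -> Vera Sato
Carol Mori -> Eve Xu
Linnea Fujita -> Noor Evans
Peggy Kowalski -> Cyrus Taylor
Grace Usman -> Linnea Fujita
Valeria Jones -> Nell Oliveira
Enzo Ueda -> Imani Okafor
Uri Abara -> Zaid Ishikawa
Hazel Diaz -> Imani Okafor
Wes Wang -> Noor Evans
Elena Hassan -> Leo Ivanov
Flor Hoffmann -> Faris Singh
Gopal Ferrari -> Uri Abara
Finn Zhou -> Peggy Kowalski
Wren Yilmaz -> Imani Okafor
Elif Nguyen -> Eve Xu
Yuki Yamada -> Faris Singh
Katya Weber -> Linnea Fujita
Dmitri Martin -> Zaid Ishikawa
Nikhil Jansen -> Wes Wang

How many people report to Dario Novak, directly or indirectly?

Dario Novak directly manages Soren Garcia, Ade Patel. Under Soren Garcia: Zaid Ishikawa, Dmitri Martin, Uri Abara, Gopal Ferrari, Leo Ivanov, Elena Hassan, Judy Zhang (7). Under Ade Patel: Faris Singh, Yuki Yamada, Flor Hoffmann, Noor Evans, Wes Wang, Nikhil Jansen, Linnea Fujita, Katya Weber, Grace Usman (9). So Dario Novak's organization is 2 direct reports plus everyone under them: 8 + 10 = 18.

18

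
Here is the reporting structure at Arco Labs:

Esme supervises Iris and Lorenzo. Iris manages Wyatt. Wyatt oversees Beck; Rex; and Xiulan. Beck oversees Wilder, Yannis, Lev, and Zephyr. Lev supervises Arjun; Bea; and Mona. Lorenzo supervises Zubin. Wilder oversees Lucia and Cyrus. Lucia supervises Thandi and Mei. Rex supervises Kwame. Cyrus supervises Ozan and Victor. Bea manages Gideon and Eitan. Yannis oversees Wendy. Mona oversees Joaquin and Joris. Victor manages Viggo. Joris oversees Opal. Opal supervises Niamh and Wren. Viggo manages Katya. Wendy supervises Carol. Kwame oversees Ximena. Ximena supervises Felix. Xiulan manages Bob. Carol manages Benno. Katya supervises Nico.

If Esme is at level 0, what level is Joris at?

Chain from Joris up to Esme: Joris → Mona → Lev → Beck → Wyatt → Iris → Esme. That is 6 steps up, so Joris is 6 levels below Esme.

6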